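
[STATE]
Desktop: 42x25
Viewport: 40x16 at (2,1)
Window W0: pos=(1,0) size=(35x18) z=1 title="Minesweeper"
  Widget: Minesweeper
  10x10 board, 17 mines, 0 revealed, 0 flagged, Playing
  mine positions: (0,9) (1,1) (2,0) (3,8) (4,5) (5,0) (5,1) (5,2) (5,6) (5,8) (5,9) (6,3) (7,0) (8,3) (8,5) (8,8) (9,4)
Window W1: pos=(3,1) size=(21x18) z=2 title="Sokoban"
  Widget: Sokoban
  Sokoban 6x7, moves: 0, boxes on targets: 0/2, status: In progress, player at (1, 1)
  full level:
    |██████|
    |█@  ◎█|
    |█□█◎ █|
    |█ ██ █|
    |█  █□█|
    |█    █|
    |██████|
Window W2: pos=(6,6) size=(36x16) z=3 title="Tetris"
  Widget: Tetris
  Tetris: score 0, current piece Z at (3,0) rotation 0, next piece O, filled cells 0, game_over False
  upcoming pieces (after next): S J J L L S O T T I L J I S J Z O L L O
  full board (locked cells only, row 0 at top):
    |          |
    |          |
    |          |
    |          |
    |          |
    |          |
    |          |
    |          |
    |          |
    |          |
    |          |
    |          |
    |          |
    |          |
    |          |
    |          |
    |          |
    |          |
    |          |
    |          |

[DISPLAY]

 ┏━━━━━━━━━━━━━━━━━━━┓           ┃      
─┃ Sokoban           ┃───────────┨      
■┠───────────────────┨           ┃      
■┃██████             ┃           ┃      
■┃█@  ◎█             ┃           ┃      
■┃█□┏━━━━━━━━━━━━━━━━━━━━━━━━━━━━━━━━━━┓
■┃█ ┃ Tetris                           ┃
■┃█ ┠──────────────────────────────────┨
■┃█ ┃          │Next:                  ┃
■┃██┃          │▓▓                     ┃
■┃Mo┃          │▓▓                     ┃
■┃  ┃          │                       ┃
 ┃  ┃          │                       ┃
 ┃  ┃          │                       ┃
 ┃  ┃          │Score:                 ┃
 ┃  ┃          │0                      ┃


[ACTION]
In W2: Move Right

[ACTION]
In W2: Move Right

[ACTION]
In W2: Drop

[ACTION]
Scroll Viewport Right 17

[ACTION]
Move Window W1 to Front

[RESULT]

 ┏━━━━━━━━━━━━━━━━━━━┓           ┃      
─┃ Sokoban           ┃───────────┨      
■┠───────────────────┨           ┃      
■┃██████             ┃           ┃      
■┃█@  ◎█             ┃           ┃      
■┃█□█◎ █             ┃━━━━━━━━━━━━━━━━━┓
■┃█ ██ █             ┃                 ┃
■┃█  █□█             ┃─────────────────┨
■┃█    █             ┃                 ┃
■┃██████             ┃                 ┃
■┃Moves: 0  0/2      ┃                 ┃
■┃                   ┃                 ┃
 ┃                   ┃                 ┃
 ┃                   ┃                 ┃
 ┃                   ┃                 ┃
 ┃                   ┃                 ┃


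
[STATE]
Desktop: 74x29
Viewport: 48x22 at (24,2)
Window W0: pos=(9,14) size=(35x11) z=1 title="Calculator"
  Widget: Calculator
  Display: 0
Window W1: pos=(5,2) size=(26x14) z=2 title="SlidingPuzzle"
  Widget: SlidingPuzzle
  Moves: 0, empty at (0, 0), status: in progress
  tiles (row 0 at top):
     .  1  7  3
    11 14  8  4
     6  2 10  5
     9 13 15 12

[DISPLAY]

━━━━━━┓                                         
      ┃                                         
──────┨                                         
──┐   ┃                                         
3 │   ┃                                         
──┤   ┃                                         
4 │   ┃                                         
──┤   ┃                                         
5 │   ┃                                         
──┤   ┃                                         
2 │   ┃                                         
──┘   ┃                                         
      ┃━━━━━━━━━━━━┓                            
━━━━━━┛            ┃                            
───────────────────┨                            
                  0┃                            
──┐                ┃                            
÷ │                ┃                            
──┤                ┃                            
× │                ┃                            
──┤                ┃                            
- │                ┃                            


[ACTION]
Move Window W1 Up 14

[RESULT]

──────┨                                         
──┐   ┃                                         
3 │   ┃                                         
──┤   ┃                                         
4 │   ┃                                         
──┤   ┃                                         
5 │   ┃                                         
──┤   ┃                                         
2 │   ┃                                         
──┘   ┃                                         
      ┃                                         
━━━━━━┛                                         
━━━━━━━━━━━━━━━━━━━┓                            
                   ┃                            
───────────────────┨                            
                  0┃                            
──┐                ┃                            
÷ │                ┃                            
──┤                ┃                            
× │                ┃                            
──┤                ┃                            
- │                ┃                            


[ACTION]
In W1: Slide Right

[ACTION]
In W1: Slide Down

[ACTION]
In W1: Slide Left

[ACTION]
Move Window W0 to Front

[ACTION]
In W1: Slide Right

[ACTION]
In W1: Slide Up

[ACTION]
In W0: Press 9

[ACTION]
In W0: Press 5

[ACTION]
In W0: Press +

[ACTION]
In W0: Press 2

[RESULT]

──────┨                                         
──┐   ┃                                         
3 │   ┃                                         
──┤   ┃                                         
4 │   ┃                                         
──┤   ┃                                         
5 │   ┃                                         
──┤   ┃                                         
2 │   ┃                                         
──┘   ┃                                         
      ┃                                         
━━━━━━┛                                         
━━━━━━━━━━━━━━━━━━━┓                            
                   ┃                            
───────────────────┨                            
                  2┃                            
──┐                ┃                            
÷ │                ┃                            
──┤                ┃                            
× │                ┃                            
──┤                ┃                            
- │                ┃                            


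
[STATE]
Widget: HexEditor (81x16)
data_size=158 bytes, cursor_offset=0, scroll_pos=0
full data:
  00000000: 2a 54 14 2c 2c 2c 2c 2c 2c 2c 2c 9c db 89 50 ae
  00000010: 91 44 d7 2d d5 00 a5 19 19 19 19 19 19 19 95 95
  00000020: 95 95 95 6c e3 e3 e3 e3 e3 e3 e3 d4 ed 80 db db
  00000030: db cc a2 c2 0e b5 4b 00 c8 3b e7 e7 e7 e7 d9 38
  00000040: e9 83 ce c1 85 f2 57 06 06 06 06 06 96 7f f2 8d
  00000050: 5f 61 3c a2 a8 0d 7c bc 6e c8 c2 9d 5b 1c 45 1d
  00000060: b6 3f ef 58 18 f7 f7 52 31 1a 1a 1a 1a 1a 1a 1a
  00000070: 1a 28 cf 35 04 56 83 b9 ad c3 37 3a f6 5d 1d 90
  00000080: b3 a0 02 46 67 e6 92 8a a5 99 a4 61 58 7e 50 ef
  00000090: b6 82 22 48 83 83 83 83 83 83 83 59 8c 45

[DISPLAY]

00000000  2A 54 14 2c 2c 2c 2c 2c  2c 2c 2c 9c db 89 50 ae  |*T.,,,,,,,,...P.|   
00000010  91 44 d7 2d d5 00 a5 19  19 19 19 19 19 19 95 95  |.D.-............|   
00000020  95 95 95 6c e3 e3 e3 e3  e3 e3 e3 d4 ed 80 db db  |...l............|   
00000030  db cc a2 c2 0e b5 4b 00  c8 3b e7 e7 e7 e7 d9 38  |......K..;.....8|   
00000040  e9 83 ce c1 85 f2 57 06  06 06 06 06 96 7f f2 8d  |......W.........|   
00000050  5f 61 3c a2 a8 0d 7c bc  6e c8 c2 9d 5b 1c 45 1d  |_a<...|.n...[.E.|   
00000060  b6 3f ef 58 18 f7 f7 52  31 1a 1a 1a 1a 1a 1a 1a  |.?.X...R1.......|   
00000070  1a 28 cf 35 04 56 83 b9  ad c3 37 3a f6 5d 1d 90  |.(.5.V....7:.]..|   
00000080  b3 a0 02 46 67 e6 92 8a  a5 99 a4 61 58 7e 50 ef  |...Fg......aX~P.|   
00000090  b6 82 22 48 83 83 83 83  83 83 83 59 8c 45        |.."H.......Y.E  |   
                                                                                 
                                                                                 
                                                                                 
                                                                                 
                                                                                 
                                                                                 


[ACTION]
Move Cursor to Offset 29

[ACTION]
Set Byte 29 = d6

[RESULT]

00000000  2a 54 14 2c 2c 2c 2c 2c  2c 2c 2c 9c db 89 50 ae  |*T.,,,,,,,,...P.|   
00000010  91 44 d7 2d d5 00 a5 19  19 19 19 19 19 D6 95 95  |.D.-............|   
00000020  95 95 95 6c e3 e3 e3 e3  e3 e3 e3 d4 ed 80 db db  |...l............|   
00000030  db cc a2 c2 0e b5 4b 00  c8 3b e7 e7 e7 e7 d9 38  |......K..;.....8|   
00000040  e9 83 ce c1 85 f2 57 06  06 06 06 06 96 7f f2 8d  |......W.........|   
00000050  5f 61 3c a2 a8 0d 7c bc  6e c8 c2 9d 5b 1c 45 1d  |_a<...|.n...[.E.|   
00000060  b6 3f ef 58 18 f7 f7 52  31 1a 1a 1a 1a 1a 1a 1a  |.?.X...R1.......|   
00000070  1a 28 cf 35 04 56 83 b9  ad c3 37 3a f6 5d 1d 90  |.(.5.V....7:.]..|   
00000080  b3 a0 02 46 67 e6 92 8a  a5 99 a4 61 58 7e 50 ef  |...Fg......aX~P.|   
00000090  b6 82 22 48 83 83 83 83  83 83 83 59 8c 45        |.."H.......Y.E  |   
                                                                                 
                                                                                 
                                                                                 
                                                                                 
                                                                                 
                                                                                 


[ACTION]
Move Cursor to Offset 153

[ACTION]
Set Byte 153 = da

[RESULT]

00000000  2a 54 14 2c 2c 2c 2c 2c  2c 2c 2c 9c db 89 50 ae  |*T.,,,,,,,,...P.|   
00000010  91 44 d7 2d d5 00 a5 19  19 19 19 19 19 d6 95 95  |.D.-............|   
00000020  95 95 95 6c e3 e3 e3 e3  e3 e3 e3 d4 ed 80 db db  |...l............|   
00000030  db cc a2 c2 0e b5 4b 00  c8 3b e7 e7 e7 e7 d9 38  |......K..;.....8|   
00000040  e9 83 ce c1 85 f2 57 06  06 06 06 06 96 7f f2 8d  |......W.........|   
00000050  5f 61 3c a2 a8 0d 7c bc  6e c8 c2 9d 5b 1c 45 1d  |_a<...|.n...[.E.|   
00000060  b6 3f ef 58 18 f7 f7 52  31 1a 1a 1a 1a 1a 1a 1a  |.?.X...R1.......|   
00000070  1a 28 cf 35 04 56 83 b9  ad c3 37 3a f6 5d 1d 90  |.(.5.V....7:.]..|   
00000080  b3 a0 02 46 67 e6 92 8a  a5 99 a4 61 58 7e 50 ef  |...Fg......aX~P.|   
00000090  b6 82 22 48 83 83 83 83  83 DA 83 59 8c 45        |.."H.......Y.E  |   
                                                                                 
                                                                                 
                                                                                 
                                                                                 
                                                                                 
                                                                                 


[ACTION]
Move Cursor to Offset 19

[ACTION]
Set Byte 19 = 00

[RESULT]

00000000  2a 54 14 2c 2c 2c 2c 2c  2c 2c 2c 9c db 89 50 ae  |*T.,,,,,,,,...P.|   
00000010  91 44 d7 00 d5 00 a5 19  19 19 19 19 19 d6 95 95  |.D..............|   
00000020  95 95 95 6c e3 e3 e3 e3  e3 e3 e3 d4 ed 80 db db  |...l............|   
00000030  db cc a2 c2 0e b5 4b 00  c8 3b e7 e7 e7 e7 d9 38  |......K..;.....8|   
00000040  e9 83 ce c1 85 f2 57 06  06 06 06 06 96 7f f2 8d  |......W.........|   
00000050  5f 61 3c a2 a8 0d 7c bc  6e c8 c2 9d 5b 1c 45 1d  |_a<...|.n...[.E.|   
00000060  b6 3f ef 58 18 f7 f7 52  31 1a 1a 1a 1a 1a 1a 1a  |.?.X...R1.......|   
00000070  1a 28 cf 35 04 56 83 b9  ad c3 37 3a f6 5d 1d 90  |.(.5.V....7:.]..|   
00000080  b3 a0 02 46 67 e6 92 8a  a5 99 a4 61 58 7e 50 ef  |...Fg......aX~P.|   
00000090  b6 82 22 48 83 83 83 83  83 da 83 59 8c 45        |.."H.......Y.E  |   
                                                                                 
                                                                                 
                                                                                 
                                                                                 
                                                                                 
                                                                                 


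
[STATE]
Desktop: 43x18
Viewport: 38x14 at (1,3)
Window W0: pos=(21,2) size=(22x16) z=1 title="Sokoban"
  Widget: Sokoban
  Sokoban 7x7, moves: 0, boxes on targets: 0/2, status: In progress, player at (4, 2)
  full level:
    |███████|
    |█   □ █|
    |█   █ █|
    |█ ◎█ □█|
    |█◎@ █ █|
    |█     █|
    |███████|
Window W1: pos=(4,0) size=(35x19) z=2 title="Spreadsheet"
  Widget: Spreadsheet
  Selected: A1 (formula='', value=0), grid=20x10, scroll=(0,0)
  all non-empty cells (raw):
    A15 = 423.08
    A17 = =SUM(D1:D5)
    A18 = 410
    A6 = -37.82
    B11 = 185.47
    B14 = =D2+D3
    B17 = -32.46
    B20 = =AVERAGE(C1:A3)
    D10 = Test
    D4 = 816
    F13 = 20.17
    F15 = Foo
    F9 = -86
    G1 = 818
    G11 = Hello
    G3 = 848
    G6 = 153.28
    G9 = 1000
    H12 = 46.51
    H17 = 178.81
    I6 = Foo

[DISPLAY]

   ┃A1:                              ┃
   ┃       A       B       C       D ┃
   ┃---------------------------------┃
   ┃  1      [0]       0       0     ┃
   ┃  2        0       0       0     ┃
   ┃  3        0       0       0     ┃
   ┃  4        0       0       0     ┃
   ┃  5        0       0       0     ┃
   ┃  6   -37.82       0       0     ┃
   ┃  7        0       0       0     ┃
   ┃  8        0       0       0     ┃
   ┃  9        0       0       0     ┃
   ┃ 10        0       0       0Test ┃
   ┃ 11        0  185.47       0     ┃


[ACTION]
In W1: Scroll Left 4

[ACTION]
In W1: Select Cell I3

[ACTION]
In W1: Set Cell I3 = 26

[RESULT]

   ┃I3: 26                           ┃
   ┃       A       B       C       D ┃
   ┃---------------------------------┃
   ┃  1        0       0       0     ┃
   ┃  2        0       0       0     ┃
   ┃  3        0       0       0     ┃
   ┃  4        0       0       0     ┃
   ┃  5        0       0       0     ┃
   ┃  6   -37.82       0       0     ┃
   ┃  7        0       0       0     ┃
   ┃  8        0       0       0     ┃
   ┃  9        0       0       0     ┃
   ┃ 10        0       0       0Test ┃
   ┃ 11        0  185.47       0     ┃


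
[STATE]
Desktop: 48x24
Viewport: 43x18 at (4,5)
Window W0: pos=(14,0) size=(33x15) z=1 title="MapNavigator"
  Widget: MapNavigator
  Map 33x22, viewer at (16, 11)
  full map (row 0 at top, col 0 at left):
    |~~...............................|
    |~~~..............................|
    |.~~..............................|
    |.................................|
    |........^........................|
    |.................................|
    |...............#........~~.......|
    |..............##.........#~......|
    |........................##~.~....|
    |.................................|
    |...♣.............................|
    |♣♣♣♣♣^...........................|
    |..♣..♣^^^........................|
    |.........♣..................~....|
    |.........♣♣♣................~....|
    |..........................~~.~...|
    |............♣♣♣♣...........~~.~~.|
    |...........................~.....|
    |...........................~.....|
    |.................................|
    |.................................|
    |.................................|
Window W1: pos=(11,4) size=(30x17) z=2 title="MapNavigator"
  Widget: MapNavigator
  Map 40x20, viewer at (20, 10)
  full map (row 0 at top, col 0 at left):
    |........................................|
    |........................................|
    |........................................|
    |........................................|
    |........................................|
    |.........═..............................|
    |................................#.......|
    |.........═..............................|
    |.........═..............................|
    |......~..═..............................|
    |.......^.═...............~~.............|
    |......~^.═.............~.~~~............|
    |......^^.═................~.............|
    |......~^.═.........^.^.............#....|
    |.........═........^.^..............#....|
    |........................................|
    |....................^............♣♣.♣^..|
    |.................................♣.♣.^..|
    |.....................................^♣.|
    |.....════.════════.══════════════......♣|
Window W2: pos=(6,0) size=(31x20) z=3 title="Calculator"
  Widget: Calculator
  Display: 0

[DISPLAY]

  ┃│ 7 │ 8 │ 9 │ ÷ │            ┃   ┃.~...┃
  ┃├───┼───┼───┼───┤            ┃───┨.....┃
  ┃│ 4 │ 5 │ 6 │ × │            ┃...┃.....┃
  ┃├───┼───┼───┼───┤            ┃...┃.....┃
  ┃│ 1 │ 2 │ 3 │ - │            ┃.#.┃.....┃
  ┃├───┼───┼───┼───┤            ┃...┃.~...┃
  ┃│ 0 │ . │ = │ + │            ┃...┃.~...┃
  ┃├───┼───┼───┼───┤            ┃...┃~.~..┃
  ┃│ C │ MC│ MR│ M+│            ┃...┃~~.~~┃
  ┃└───┴───┴───┴───┘            ┃...┃━━━━━┛
  ┃                             ┃...┃      
  ┃                             ┃...┃      
  ┃                             ┃...┃      
  ┃                             ┃...┃      
  ┗━━━━━━━━━━━━━━━━━━━━━━━━━━━━━┛..♣┃      
       ┗━━━━━━━━━━━━━━━━━━━━━━━━━━━━┛      
                                           
                                           


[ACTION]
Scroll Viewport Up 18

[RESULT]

  ┏━━━━━━━━━━━━━━━━━━━━━━━━━━━━━┓━━━━━━━━━┓
  ┃ Calculator                  ┃         ┃
  ┠─────────────────────────────┨─────────┨
  ┃                            0┃.~~......┃
  ┃┌───┬───┬───┬───┐            ┃━━━┓.....┃
  ┃│ 7 │ 8 │ 9 │ ÷ │            ┃   ┃.~...┃
  ┃├───┼───┼───┼───┤            ┃───┨.....┃
  ┃│ 4 │ 5 │ 6 │ × │            ┃...┃.....┃
  ┃├───┼───┼───┼───┤            ┃...┃.....┃
  ┃│ 1 │ 2 │ 3 │ - │            ┃.#.┃.....┃
  ┃├───┼───┼───┼───┤            ┃...┃.~...┃
  ┃│ 0 │ . │ = │ + │            ┃...┃.~...┃
  ┃├───┼───┼───┼───┤            ┃...┃~.~..┃
  ┃│ C │ MC│ MR│ M+│            ┃...┃~~.~~┃
  ┃└───┴───┴───┴───┘            ┃...┃━━━━━┛
  ┃                             ┃...┃      
  ┃                             ┃...┃      
  ┃                             ┃...┃      


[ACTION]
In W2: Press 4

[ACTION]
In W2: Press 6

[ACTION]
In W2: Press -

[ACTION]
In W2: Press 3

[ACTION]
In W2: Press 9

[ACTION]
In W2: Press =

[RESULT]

  ┏━━━━━━━━━━━━━━━━━━━━━━━━━━━━━┓━━━━━━━━━┓
  ┃ Calculator                  ┃         ┃
  ┠─────────────────────────────┨─────────┨
  ┃                            7┃.~~......┃
  ┃┌───┬───┬───┬───┐            ┃━━━┓.....┃
  ┃│ 7 │ 8 │ 9 │ ÷ │            ┃   ┃.~...┃
  ┃├───┼───┼───┼───┤            ┃───┨.....┃
  ┃│ 4 │ 5 │ 6 │ × │            ┃...┃.....┃
  ┃├───┼───┼───┼───┤            ┃...┃.....┃
  ┃│ 1 │ 2 │ 3 │ - │            ┃.#.┃.....┃
  ┃├───┼───┼───┼───┤            ┃...┃.~...┃
  ┃│ 0 │ . │ = │ + │            ┃...┃.~...┃
  ┃├───┼───┼───┼───┤            ┃...┃~.~..┃
  ┃│ C │ MC│ MR│ M+│            ┃...┃~~.~~┃
  ┃└───┴───┴───┴───┘            ┃...┃━━━━━┛
  ┃                             ┃...┃      
  ┃                             ┃...┃      
  ┃                             ┃...┃      


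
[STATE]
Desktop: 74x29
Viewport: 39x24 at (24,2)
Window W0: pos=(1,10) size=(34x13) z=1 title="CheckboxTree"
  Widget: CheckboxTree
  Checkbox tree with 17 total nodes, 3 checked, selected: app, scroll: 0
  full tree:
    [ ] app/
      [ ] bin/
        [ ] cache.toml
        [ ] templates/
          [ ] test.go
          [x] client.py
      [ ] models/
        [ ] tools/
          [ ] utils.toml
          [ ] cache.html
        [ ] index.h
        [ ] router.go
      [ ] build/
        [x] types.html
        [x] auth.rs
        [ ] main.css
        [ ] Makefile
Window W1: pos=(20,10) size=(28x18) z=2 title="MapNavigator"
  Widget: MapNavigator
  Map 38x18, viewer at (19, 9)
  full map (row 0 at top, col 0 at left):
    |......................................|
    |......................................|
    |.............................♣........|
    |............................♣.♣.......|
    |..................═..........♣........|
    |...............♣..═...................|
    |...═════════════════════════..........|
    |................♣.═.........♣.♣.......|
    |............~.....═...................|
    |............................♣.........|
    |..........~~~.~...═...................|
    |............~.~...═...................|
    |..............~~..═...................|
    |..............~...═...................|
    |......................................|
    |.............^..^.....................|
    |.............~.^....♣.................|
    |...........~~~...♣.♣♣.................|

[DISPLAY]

                                       
                                       
                                       
                                       
                                       
                                       
                                       
                                       
━━━━━━━━━━━━━━━━━━━━━━━┓               
pNavigator             ┃               
───────────────────────┨               
....................♣..┃               
...................♣.♣.┃               
.........═..........♣..┃               
......♣..═.............┃               
═══════════════════....┃               
.......♣.═.........♣.♣.┃               
...~.....═.............┃               
..........@........♣...┃               
.~~~.~...═.............┃               
...~.~...═.............┃               
.....~~..═.............┃               
.....~...═.............┃               
.......................┃               


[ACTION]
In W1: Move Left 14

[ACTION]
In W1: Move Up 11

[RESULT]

                                       
                                       
                                       
                                       
                                       
                                       
                                       
                                       
━━━━━━━━━━━━━━━━━━━━━━━┓               
pNavigator             ┃               
───────────────────────┨               
                       ┃               
                       ┃               
                       ┃               
                       ┃               
                       ┃               
                       ┃               
                       ┃               
     .....@............┃               
     ..................┃               
     ..................┃               
     ..................┃               
     ..................┃               
     ...............♣..┃               


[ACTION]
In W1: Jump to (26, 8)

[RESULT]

                                       
                                       
                                       
                                       
                                       
                                       
                                       
                                       
━━━━━━━━━━━━━━━━━━━━━━━┓               
pNavigator             ┃               
───────────────────────┨               
...................... ┃               
.............♣........ ┃               
............♣.♣....... ┃               
..═..........♣........ ┃               
..═................... ┃               
════════════.......... ┃               
♣.═.........♣.♣....... ┃               
..═.......@........... ┃               
............♣......... ┃               
..═................... ┃               
..═................... ┃               
..═................... ┃               
..═................... ┃               


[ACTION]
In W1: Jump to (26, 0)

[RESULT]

                                       
                                       
                                       
                                       
                                       
                                       
                                       
                                       
━━━━━━━━━━━━━━━━━━━━━━━┓               
pNavigator             ┃               
───────────────────────┨               
                       ┃               
                       ┃               
                       ┃               
                       ┃               
                       ┃               
                       ┃               
                       ┃               
..........@........... ┃               
...................... ┃               
.............♣........ ┃               
............♣.♣....... ┃               
..═..........♣........ ┃               
..═................... ┃               


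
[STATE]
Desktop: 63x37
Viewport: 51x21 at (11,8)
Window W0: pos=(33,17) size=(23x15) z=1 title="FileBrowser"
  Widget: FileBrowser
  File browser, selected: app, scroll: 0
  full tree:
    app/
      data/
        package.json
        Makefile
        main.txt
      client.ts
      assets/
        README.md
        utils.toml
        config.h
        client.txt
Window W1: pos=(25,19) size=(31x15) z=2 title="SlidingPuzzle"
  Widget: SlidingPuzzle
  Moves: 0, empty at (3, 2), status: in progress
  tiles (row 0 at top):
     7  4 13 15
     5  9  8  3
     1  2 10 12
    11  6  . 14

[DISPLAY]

                                                   
                                                   
                                                   
                                                   
                                                   
                                                   
                                                   
                                                   
                                                   
                      ┏━━━━━━━━━━━━━━━━━━━━━┓      
                      ┃ FileBrowser         ┃      
              ┏━━━━━━━━━━━━━━━━━━━━━━━━━━━━━┓      
              ┃ SlidingPuzzle               ┃      
              ┠─────────────────────────────┨      
              ┃┌────┬────┬────┬────┐        ┃      
              ┃│  7 │  4 │ 13 │ 15 │        ┃      
              ┃├────┼────┼────┼────┤        ┃      
              ┃│  5 │  9 │  8 │  3 │        ┃      
              ┃├────┼────┼────┼────┤        ┃      
              ┃│  1 │  2 │ 10 │ 12 │        ┃      
              ┃├────┼────┼────┼────┤        ┃      


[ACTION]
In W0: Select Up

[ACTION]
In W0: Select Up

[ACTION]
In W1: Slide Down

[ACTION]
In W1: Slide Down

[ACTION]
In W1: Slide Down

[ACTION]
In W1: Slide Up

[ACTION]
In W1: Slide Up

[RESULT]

                                                   
                                                   
                                                   
                                                   
                                                   
                                                   
                                                   
                                                   
                                                   
                      ┏━━━━━━━━━━━━━━━━━━━━━┓      
                      ┃ FileBrowser         ┃      
              ┏━━━━━━━━━━━━━━━━━━━━━━━━━━━━━┓      
              ┃ SlidingPuzzle               ┃      
              ┠─────────────────────────────┨      
              ┃┌────┬────┬────┬────┐        ┃      
              ┃│  7 │  4 │ 13 │ 15 │        ┃      
              ┃├────┼────┼────┼────┤        ┃      
              ┃│  5 │  9 │  8 │  3 │        ┃      
              ┃├────┼────┼────┼────┤        ┃      
              ┃│  1 │  2 │    │ 12 │        ┃      
              ┃├────┼────┼────┼────┤        ┃      


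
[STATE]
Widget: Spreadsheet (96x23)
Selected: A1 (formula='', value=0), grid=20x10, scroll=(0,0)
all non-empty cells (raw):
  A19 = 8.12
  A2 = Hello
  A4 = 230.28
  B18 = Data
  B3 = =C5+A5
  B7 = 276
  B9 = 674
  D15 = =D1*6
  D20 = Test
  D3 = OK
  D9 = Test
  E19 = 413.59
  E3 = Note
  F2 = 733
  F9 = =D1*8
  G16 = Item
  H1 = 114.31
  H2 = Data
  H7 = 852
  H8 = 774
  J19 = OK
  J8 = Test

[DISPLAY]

A1:                                                                                             
       A       B       C       D       E       F       G       H       I       J                
------------------------------------------------------------------------------------------------
  1      [0]       0       0       0       0       0       0  114.31       0       0            
  2 Hello          0       0       0       0     733       0Data           0       0            
  3        0       0       0OK      Note           0       0       0       0       0            
  4   230.28       0       0       0       0       0       0       0       0       0            
  5        0       0       0       0       0       0       0       0       0       0            
  6        0       0       0       0       0       0       0       0       0       0            
  7        0     276       0       0       0       0       0     852       0       0            
  8        0       0       0       0       0       0       0     774       0Test                
  9        0     674       0Test           0       0       0       0       0       0            
 10        0       0       0       0       0       0       0       0       0       0            
 11        0       0       0       0       0       0       0       0       0       0            
 12        0       0       0       0       0       0       0       0       0       0            
 13        0       0       0       0       0       0       0       0       0       0            
 14        0       0       0       0       0       0       0       0       0       0            
 15        0       0       0       0       0       0       0       0       0       0            
 16        0       0       0       0       0       0Item           0       0       0            
 17        0       0       0       0       0       0       0       0       0       0            
 18        0Data           0       0       0       0       0       0       0       0            
 19     8.12       0       0       0  413.59       0       0       0       0OK                  
 20        0       0       0Test           0       0       0       0       0       0            


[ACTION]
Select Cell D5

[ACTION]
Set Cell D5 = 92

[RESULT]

D5: 92                                                                                          
       A       B       C       D       E       F       G       H       I       J                
------------------------------------------------------------------------------------------------
  1        0       0       0       0       0       0       0  114.31       0       0            
  2 Hello          0       0       0       0     733       0Data           0       0            
  3        0       0       0OK      Note           0       0       0       0       0            
  4   230.28       0       0       0       0       0       0       0       0       0            
  5        0       0       0    [92]       0       0       0       0       0       0            
  6        0       0       0       0       0       0       0       0       0       0            
  7        0     276       0       0       0       0       0     852       0       0            
  8        0       0       0       0       0       0       0     774       0Test                
  9        0     674       0Test           0       0       0       0       0       0            
 10        0       0       0       0       0       0       0       0       0       0            
 11        0       0       0       0       0       0       0       0       0       0            
 12        0       0       0       0       0       0       0       0       0       0            
 13        0       0       0       0       0       0       0       0       0       0            
 14        0       0       0       0       0       0       0       0       0       0            
 15        0       0       0       0       0       0       0       0       0       0            
 16        0       0       0       0       0       0Item           0       0       0            
 17        0       0       0       0       0       0       0       0       0       0            
 18        0Data           0       0       0       0       0       0       0       0            
 19     8.12       0       0       0  413.59       0       0       0       0OK                  
 20        0       0       0Test           0       0       0       0       0       0            


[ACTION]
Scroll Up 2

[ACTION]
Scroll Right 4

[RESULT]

D5: 92                                                                                          
       E       F       G       H       I       J                                                
------------------------------------------------------------------------------------------------
  1        0       0       0  114.31       0       0                                            
  2        0     733       0Data           0       0                                            
  3 Note           0       0       0       0       0                                            
  4        0       0       0       0       0       0                                            
  5        0       0       0       0       0       0                                            
  6        0       0       0       0       0       0                                            
  7        0       0       0     852       0       0                                            
  8        0       0       0     774       0Test                                                
  9        0       0       0       0       0       0                                            
 10        0       0       0       0       0       0                                            
 11        0       0       0       0       0       0                                            
 12        0       0       0       0       0       0                                            
 13        0       0       0       0       0       0                                            
 14        0       0       0       0       0       0                                            
 15        0       0       0       0       0       0                                            
 16        0       0Item           0       0       0                                            
 17        0       0       0       0       0       0                                            
 18        0       0       0       0       0       0                                            
 19   413.59       0       0       0       0OK                                                  
 20        0       0       0       0       0       0                                            


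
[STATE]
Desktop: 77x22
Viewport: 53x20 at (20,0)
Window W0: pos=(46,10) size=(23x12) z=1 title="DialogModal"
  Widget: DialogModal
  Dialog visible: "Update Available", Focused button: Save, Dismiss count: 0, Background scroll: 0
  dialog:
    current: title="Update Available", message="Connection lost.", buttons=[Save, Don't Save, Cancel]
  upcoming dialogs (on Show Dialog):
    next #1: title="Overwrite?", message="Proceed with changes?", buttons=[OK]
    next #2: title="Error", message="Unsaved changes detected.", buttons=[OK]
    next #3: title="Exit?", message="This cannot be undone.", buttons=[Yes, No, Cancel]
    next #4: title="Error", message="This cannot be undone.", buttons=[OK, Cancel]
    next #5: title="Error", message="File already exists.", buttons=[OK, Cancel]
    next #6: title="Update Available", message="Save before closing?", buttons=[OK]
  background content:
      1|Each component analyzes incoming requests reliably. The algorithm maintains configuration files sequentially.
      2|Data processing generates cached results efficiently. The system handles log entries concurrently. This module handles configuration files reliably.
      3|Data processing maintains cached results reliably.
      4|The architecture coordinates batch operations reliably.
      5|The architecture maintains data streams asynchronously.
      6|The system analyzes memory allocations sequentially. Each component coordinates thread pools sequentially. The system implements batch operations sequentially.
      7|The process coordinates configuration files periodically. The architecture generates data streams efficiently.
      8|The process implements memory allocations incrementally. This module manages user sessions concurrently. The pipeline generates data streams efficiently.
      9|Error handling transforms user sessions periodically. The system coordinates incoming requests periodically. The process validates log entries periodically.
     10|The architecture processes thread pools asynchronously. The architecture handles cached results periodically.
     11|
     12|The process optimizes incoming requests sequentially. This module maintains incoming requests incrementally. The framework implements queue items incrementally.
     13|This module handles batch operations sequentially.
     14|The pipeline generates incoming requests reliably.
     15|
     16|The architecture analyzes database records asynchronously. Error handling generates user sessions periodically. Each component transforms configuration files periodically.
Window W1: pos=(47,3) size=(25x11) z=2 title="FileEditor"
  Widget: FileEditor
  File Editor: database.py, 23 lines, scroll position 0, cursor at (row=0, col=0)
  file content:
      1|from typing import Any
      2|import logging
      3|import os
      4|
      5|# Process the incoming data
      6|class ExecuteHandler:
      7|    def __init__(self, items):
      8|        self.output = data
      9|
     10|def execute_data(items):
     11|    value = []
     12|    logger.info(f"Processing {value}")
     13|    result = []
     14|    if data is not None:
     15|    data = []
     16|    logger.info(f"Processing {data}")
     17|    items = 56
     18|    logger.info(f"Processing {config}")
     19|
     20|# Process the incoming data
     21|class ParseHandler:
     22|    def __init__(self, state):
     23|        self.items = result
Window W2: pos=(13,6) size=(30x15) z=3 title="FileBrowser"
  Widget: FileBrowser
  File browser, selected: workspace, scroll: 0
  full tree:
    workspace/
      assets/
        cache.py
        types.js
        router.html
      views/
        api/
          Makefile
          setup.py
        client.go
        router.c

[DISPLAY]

                                                     
                                                     
                                                     
                           ┏━━━━━━━━━━━━━━━━━━━━━━━┓ 
                           ┃ FileEditor            ┃ 
                           ┠───────────────────────┨ 
━━━━━━━━━━━━━━━━━━━━━━┓    ┃█rom typing import Any▲┃ 
rowser                ┃    ┃import logging        █┃ 
──────────────────────┨    ┃import os             ░┃ 
workspace/            ┃    ┃                      ░┃ 
] assets/             ┃   ┏┃# Process the incoming░┃ 
] views/              ┃   ┃┃class ExecuteHandler: ░┃ 
                      ┃   ┠┃    def __init__(self,▼┃ 
                      ┃   ┃┗━━━━━━━━━━━━━━━━━━━━━━━┛ 
                      ┃   ┃Da┌───────────────┐er┃    
                      ┃   ┃Da│Update Availabl│nt┃    
                      ┃   ┃Th│Connection lost│or┃    
                      ┃   ┃Th│[Save]  Don't S│in┃    
                      ┃   ┃Th└───────────────┘ m┃    
                      ┃   ┃The process coordinat┃    


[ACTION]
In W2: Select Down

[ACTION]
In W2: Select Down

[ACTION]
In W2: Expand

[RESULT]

                                                     
                                                     
                                                     
                           ┏━━━━━━━━━━━━━━━━━━━━━━━┓ 
                           ┃ FileEditor            ┃ 
                           ┠───────────────────────┨ 
━━━━━━━━━━━━━━━━━━━━━━┓    ┃█rom typing import Any▲┃ 
rowser                ┃    ┃import logging        █┃ 
──────────────────────┨    ┃import os             ░┃ 
workspace/            ┃    ┃                      ░┃ 
] assets/             ┃   ┏┃# Process the incoming░┃ 
] views/              ┃   ┃┃class ExecuteHandler: ░┃ 
[+] api/              ┃   ┠┃    def __init__(self,▼┃ 
client.go             ┃   ┃┗━━━━━━━━━━━━━━━━━━━━━━━┛ 
router.c              ┃   ┃Da┌───────────────┐er┃    
                      ┃   ┃Da│Update Availabl│nt┃    
                      ┃   ┃Th│Connection lost│or┃    
                      ┃   ┃Th│[Save]  Don't S│in┃    
                      ┃   ┃Th└───────────────┘ m┃    
                      ┃   ┃The process coordinat┃    
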